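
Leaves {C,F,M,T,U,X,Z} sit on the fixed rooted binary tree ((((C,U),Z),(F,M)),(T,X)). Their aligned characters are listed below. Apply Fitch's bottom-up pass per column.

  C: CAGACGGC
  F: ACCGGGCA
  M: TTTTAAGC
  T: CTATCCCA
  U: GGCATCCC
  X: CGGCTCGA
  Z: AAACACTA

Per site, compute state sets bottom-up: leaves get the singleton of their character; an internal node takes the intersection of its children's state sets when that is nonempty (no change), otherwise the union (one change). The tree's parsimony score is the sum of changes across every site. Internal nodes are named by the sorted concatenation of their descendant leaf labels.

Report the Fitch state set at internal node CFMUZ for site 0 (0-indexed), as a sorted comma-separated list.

CU@0: {C} ∪ {G} = {C,G} (union, +1)
CUZ@0: {C,G} ∪ {A} = {A,C,G} (union, +1)
FM@0: {A} ∪ {T} = {A,T} (union, +1)
CFMUZ@0: {A,C,G} ∩ {A,T} = {A} (intersection, +0)
TX@0: {C} ∩ {C} = {C} (intersection, +0)
CFMTUXZ@0: {A} ∪ {C} = {A,C} (union, +1)
CU@1: {A} ∪ {G} = {A,G} (union, +1)
CUZ@1: {A,G} ∩ {A} = {A} (intersection, +0)
FM@1: {C} ∪ {T} = {C,T} (union, +1)
CFMUZ@1: {A} ∪ {C,T} = {A,C,T} (union, +1)
TX@1: {T} ∪ {G} = {G,T} (union, +1)
CFMTUXZ@1: {A,C,T} ∩ {G,T} = {T} (intersection, +0)
CU@2: {G} ∪ {C} = {C,G} (union, +1)
CUZ@2: {C,G} ∪ {A} = {A,C,G} (union, +1)
FM@2: {C} ∪ {T} = {C,T} (union, +1)
CFMUZ@2: {A,C,G} ∩ {C,T} = {C} (intersection, +0)
TX@2: {A} ∪ {G} = {A,G} (union, +1)
CFMTUXZ@2: {C} ∪ {A,G} = {A,C,G} (union, +1)
CU@3: {A} ∩ {A} = {A} (intersection, +0)
CUZ@3: {A} ∪ {C} = {A,C} (union, +1)
FM@3: {G} ∪ {T} = {G,T} (union, +1)
CFMUZ@3: {A,C} ∪ {G,T} = {A,C,G,T} (union, +1)
TX@3: {T} ∪ {C} = {C,T} (union, +1)
CFMTUXZ@3: {A,C,G,T} ∩ {C,T} = {C,T} (intersection, +0)
CU@4: {C} ∪ {T} = {C,T} (union, +1)
CUZ@4: {C,T} ∪ {A} = {A,C,T} (union, +1)
FM@4: {G} ∪ {A} = {A,G} (union, +1)
CFMUZ@4: {A,C,T} ∩ {A,G} = {A} (intersection, +0)
TX@4: {C} ∪ {T} = {C,T} (union, +1)
CFMTUXZ@4: {A} ∪ {C,T} = {A,C,T} (union, +1)
CU@5: {G} ∪ {C} = {C,G} (union, +1)
CUZ@5: {C,G} ∩ {C} = {C} (intersection, +0)
FM@5: {G} ∪ {A} = {A,G} (union, +1)
CFMUZ@5: {C} ∪ {A,G} = {A,C,G} (union, +1)
TX@5: {C} ∩ {C} = {C} (intersection, +0)
CFMTUXZ@5: {A,C,G} ∩ {C} = {C} (intersection, +0)
CU@6: {G} ∪ {C} = {C,G} (union, +1)
CUZ@6: {C,G} ∪ {T} = {C,G,T} (union, +1)
FM@6: {C} ∪ {G} = {C,G} (union, +1)
CFMUZ@6: {C,G,T} ∩ {C,G} = {C,G} (intersection, +0)
TX@6: {C} ∪ {G} = {C,G} (union, +1)
CFMTUXZ@6: {C,G} ∩ {C,G} = {C,G} (intersection, +0)
CU@7: {C} ∩ {C} = {C} (intersection, +0)
CUZ@7: {C} ∪ {A} = {A,C} (union, +1)
FM@7: {A} ∪ {C} = {A,C} (union, +1)
CFMUZ@7: {A,C} ∩ {A,C} = {A,C} (intersection, +0)
TX@7: {A} ∩ {A} = {A} (intersection, +0)
CFMTUXZ@7: {A,C} ∩ {A} = {A} (intersection, +0)
per-site changes: [4, 4, 5, 4, 5, 3, 4, 2]; total = 31

A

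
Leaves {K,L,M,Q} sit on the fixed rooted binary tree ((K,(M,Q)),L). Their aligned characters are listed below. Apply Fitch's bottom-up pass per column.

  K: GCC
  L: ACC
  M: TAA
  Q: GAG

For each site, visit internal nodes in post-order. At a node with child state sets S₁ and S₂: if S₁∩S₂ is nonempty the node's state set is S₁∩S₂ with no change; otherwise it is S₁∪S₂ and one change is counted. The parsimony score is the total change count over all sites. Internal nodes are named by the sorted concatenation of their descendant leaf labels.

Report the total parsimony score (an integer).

MQ@0: {T} ∪ {G} = {G,T} (union, +1)
KMQ@0: {G} ∩ {G,T} = {G} (intersection, +0)
KLMQ@0: {G} ∪ {A} = {A,G} (union, +1)
MQ@1: {A} ∩ {A} = {A} (intersection, +0)
KMQ@1: {C} ∪ {A} = {A,C} (union, +1)
KLMQ@1: {A,C} ∩ {C} = {C} (intersection, +0)
MQ@2: {A} ∪ {G} = {A,G} (union, +1)
KMQ@2: {C} ∪ {A,G} = {A,C,G} (union, +1)
KLMQ@2: {A,C,G} ∩ {C} = {C} (intersection, +0)
per-site changes: [2, 1, 2]; total = 5

5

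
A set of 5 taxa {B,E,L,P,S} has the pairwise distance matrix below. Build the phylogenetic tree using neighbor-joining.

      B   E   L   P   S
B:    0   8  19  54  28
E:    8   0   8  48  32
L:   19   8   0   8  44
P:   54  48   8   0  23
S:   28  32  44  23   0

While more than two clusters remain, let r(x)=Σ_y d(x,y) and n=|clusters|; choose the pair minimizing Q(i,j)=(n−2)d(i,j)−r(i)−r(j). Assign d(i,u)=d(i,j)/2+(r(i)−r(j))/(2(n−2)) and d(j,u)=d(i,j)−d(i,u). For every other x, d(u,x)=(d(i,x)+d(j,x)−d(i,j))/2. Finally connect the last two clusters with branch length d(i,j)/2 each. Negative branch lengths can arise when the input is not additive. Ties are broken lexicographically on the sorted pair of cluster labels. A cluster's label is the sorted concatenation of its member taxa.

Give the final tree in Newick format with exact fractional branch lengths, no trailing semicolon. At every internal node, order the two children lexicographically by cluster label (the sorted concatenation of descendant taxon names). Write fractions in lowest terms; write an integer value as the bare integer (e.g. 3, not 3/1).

(((B:7,E:1):10,L:-1/2):15/2,(P:25/2,S:21/2):15/2)

step 1: merge (P,S) at d=23, Q=-191; branch lengths P→25/2, S→21/2; new cluster PS
  updated: d(B,PS)=59/2, d(E,PS)=57/2, d(L,PS)=29/2
step 2: merge (B,E) at d=8, Q=-85; branch lengths B→7, E→1; new cluster BE
  updated: d(BE,L)=19/2, d(BE,PS)=25
step 3: merge (BE,L) at d=19/2, Q=-49; branch lengths BE→10, L→-1/2; new cluster BEL
  updated: d(BEL,PS)=15
step 4: merge (BEL,PS) at d=15; branch lengths BEL→15/2, PS→15/2; new cluster BELPS
final tree: (((B:7,E:1):10,L:-1/2):15/2,(P:25/2,S:21/2):15/2)
total length: 111/2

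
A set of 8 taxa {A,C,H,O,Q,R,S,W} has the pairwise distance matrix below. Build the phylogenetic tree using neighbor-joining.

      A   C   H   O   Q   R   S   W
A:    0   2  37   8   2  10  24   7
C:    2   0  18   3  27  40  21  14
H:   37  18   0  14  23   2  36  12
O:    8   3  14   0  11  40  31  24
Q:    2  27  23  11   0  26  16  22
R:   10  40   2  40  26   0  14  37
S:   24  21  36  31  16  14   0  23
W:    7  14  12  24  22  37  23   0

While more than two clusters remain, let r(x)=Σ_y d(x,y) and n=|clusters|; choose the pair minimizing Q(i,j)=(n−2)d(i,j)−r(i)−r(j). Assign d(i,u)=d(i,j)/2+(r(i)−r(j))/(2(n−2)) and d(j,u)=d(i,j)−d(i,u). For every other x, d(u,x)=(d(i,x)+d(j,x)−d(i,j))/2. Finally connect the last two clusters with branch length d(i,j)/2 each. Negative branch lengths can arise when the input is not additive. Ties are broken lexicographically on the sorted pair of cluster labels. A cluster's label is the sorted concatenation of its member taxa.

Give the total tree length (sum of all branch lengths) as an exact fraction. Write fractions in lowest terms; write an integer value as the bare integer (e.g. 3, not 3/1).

iteration 1: select H,R (d=2, Q=-299); attach at lengths (-5/4, 13/4); label the merged cluster HR
  updated: d(A,HR)=45/2, d(C,HR)=28, d(HR,O)=26, d(HR,Q)=47/2, d(HR,S)=24, d(HR,W)=47/2
iteration 2: select C,O (d=3, Q=-183); attach at lengths (7/10, 23/10); label the merged cluster CO
  updated: d(A,CO)=7/2, d(CO,HR)=51/2, d(CO,Q)=35/2, d(CO,S)=49/2, d(CO,W)=35/2
iteration 3: select HR,S (d=24, Q=-269/2); attach at lengths (207/16, 177/16); label the merged cluster HRS
  updated: d(A,HRS)=45/4, d(CO,HRS)=13, d(HRS,Q)=31/4, d(HRS,W)=45/4
iteration 4: select HRS,Q (d=31/4, Q=-277/4); attach at lengths (23/8, 39/8); label the merged cluster HQRS
  updated: d(A,HQRS)=11/4, d(CO,HQRS)=91/8, d(HQRS,W)=51/4
iteration 5: select A,CO (d=7/2, Q=-309/8); attach at lengths (-97/32, 209/32); label the merged cluster ACO
  updated: d(ACO,HQRS)=85/16, d(ACO,W)=21/2
iteration 6: select ACO,HQRS (d=85/16, Q=-457/16); attach at lengths (49/32, 121/32); label the merged cluster ACHOQRS
  updated: d(ACHOQRS,W)=287/32
iteration 7: select ACHOQRS,W (d=287/32); attach at lengths (287/64, 287/64); label the merged cluster ACHOQRSW
final tree: (((A:-97/32,(C:7/10,O:23/10):209/32):49/32,(((H:-5/4,R:13/4):207/16,S:177/16):23/8,Q:39/8):121/32):287/64,W:287/64)
total length: 1745/32

1745/32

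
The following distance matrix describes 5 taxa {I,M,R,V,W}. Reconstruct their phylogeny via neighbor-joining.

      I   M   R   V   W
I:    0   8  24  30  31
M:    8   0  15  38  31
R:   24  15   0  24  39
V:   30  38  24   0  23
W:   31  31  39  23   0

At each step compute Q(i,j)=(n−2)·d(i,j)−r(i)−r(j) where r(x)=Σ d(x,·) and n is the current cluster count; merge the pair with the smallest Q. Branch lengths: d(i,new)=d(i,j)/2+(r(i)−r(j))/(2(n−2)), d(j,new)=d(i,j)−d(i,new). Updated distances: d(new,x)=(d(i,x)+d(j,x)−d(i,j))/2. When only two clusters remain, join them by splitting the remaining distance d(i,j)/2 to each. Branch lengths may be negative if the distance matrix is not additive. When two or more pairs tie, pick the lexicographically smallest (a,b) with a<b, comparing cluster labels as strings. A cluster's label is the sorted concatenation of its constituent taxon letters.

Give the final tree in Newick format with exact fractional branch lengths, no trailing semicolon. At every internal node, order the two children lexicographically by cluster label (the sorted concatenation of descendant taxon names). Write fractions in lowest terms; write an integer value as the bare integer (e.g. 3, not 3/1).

iteration 1: select V,W (d=23, Q=-170); attach at lengths (10, 13); label the merged cluster VW
  updated: d(I,VW)=19, d(M,VW)=23, d(R,VW)=20
iteration 2: select I,M (d=8, Q=-81); attach at lengths (21/4, 11/4); label the merged cluster IM
  updated: d(IM,R)=31/2, d(IM,VW)=17
iteration 3: select IM,R (d=31/2, Q=-105/2); attach at lengths (25/4, 37/4); label the merged cluster IMR
  updated: d(IMR,VW)=43/4
iteration 4: select IMR,VW (d=43/4); attach at lengths (43/8, 43/8); label the merged cluster IMRVW
final tree: (((I:21/4,M:11/4):25/4,R:37/4):43/8,(V:10,W:13):43/8)
total length: 229/4

(((I:21/4,M:11/4):25/4,R:37/4):43/8,(V:10,W:13):43/8)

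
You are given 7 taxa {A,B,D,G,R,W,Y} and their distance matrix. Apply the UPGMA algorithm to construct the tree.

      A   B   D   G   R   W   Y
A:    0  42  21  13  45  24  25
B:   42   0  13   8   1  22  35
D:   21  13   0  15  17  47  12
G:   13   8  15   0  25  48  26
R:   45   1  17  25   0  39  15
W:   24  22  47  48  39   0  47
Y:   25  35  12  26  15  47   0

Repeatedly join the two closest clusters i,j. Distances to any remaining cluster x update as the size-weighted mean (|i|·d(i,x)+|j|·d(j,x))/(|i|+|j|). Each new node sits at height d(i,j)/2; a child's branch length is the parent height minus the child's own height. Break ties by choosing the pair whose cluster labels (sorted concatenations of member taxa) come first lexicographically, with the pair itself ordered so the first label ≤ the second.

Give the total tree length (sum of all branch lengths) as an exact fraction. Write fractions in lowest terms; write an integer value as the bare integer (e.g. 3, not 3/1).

step 1: merge (B,R) at d=1; branch lengths B→1/2, R→1/2; new cluster BR
  updated: d(A,BR)=87/2, d(BR,D)=15, d(BR,G)=33/2, d(BR,W)=61/2, d(BR,Y)=25
step 2: merge (D,Y) at d=12; branch lengths D→6, Y→6; new cluster DY
  updated: d(A,DY)=23, d(BR,DY)=20, d(DY,G)=41/2, d(DY,W)=47
step 3: merge (A,G) at d=13; branch lengths A→13/2, G→13/2; new cluster AG
  updated: d(AG,BR)=30, d(AG,DY)=87/4, d(AG,W)=36
step 4: merge (BR,DY) at d=20; branch lengths BR→19/2, DY→4; new cluster BDRY
  updated: d(AG,BDRY)=207/8, d(BDRY,W)=155/4
step 5: merge (AG,BDRY) at d=207/8; branch lengths AG→103/16, BDRY→47/16; new cluster ABDGRY
  updated: d(ABDGRY,W)=227/6
step 6: merge (ABDGRY,W) at d=227/6; branch lengths ABDGRY→287/48, W→227/12; new cluster ABDGRWY
final tree: (((A:13/2,G:13/2):103/16,((B:1/2,R:1/2):19/2,(D:6,Y:6):4):47/16):287/48,W:227/12)
total length: 3541/48

3541/48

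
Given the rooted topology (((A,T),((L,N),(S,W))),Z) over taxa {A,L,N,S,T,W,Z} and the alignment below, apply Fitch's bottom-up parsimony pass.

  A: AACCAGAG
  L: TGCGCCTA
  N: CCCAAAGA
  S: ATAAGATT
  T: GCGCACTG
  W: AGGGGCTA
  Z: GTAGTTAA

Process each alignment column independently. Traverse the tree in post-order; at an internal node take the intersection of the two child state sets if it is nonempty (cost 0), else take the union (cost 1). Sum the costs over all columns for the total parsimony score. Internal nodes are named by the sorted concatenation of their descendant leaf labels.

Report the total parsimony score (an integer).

28

AT@0: {A} ∪ {G} = {A,G} (union, +1)
LN@0: {T} ∪ {C} = {C,T} (union, +1)
SW@0: {A} ∩ {A} = {A} (intersection, +0)
LNSW@0: {C,T} ∪ {A} = {A,C,T} (union, +1)
ALNSTW@0: {A,G} ∩ {A,C,T} = {A} (intersection, +0)
ALNSTWZ@0: {A} ∪ {G} = {A,G} (union, +1)
AT@1: {A} ∪ {C} = {A,C} (union, +1)
LN@1: {G} ∪ {C} = {C,G} (union, +1)
SW@1: {T} ∪ {G} = {G,T} (union, +1)
LNSW@1: {C,G} ∩ {G,T} = {G} (intersection, +0)
ALNSTW@1: {A,C} ∪ {G} = {A,C,G} (union, +1)
ALNSTWZ@1: {A,C,G} ∪ {T} = {A,C,G,T} (union, +1)
AT@2: {C} ∪ {G} = {C,G} (union, +1)
LN@2: {C} ∩ {C} = {C} (intersection, +0)
SW@2: {A} ∪ {G} = {A,G} (union, +1)
LNSW@2: {C} ∪ {A,G} = {A,C,G} (union, +1)
ALNSTW@2: {C,G} ∩ {A,C,G} = {C,G} (intersection, +0)
ALNSTWZ@2: {C,G} ∪ {A} = {A,C,G} (union, +1)
AT@3: {C} ∩ {C} = {C} (intersection, +0)
LN@3: {G} ∪ {A} = {A,G} (union, +1)
SW@3: {A} ∪ {G} = {A,G} (union, +1)
LNSW@3: {A,G} ∩ {A,G} = {A,G} (intersection, +0)
ALNSTW@3: {C} ∪ {A,G} = {A,C,G} (union, +1)
ALNSTWZ@3: {A,C,G} ∩ {G} = {G} (intersection, +0)
AT@4: {A} ∩ {A} = {A} (intersection, +0)
LN@4: {C} ∪ {A} = {A,C} (union, +1)
SW@4: {G} ∩ {G} = {G} (intersection, +0)
LNSW@4: {A,C} ∪ {G} = {A,C,G} (union, +1)
ALNSTW@4: {A} ∩ {A,C,G} = {A} (intersection, +0)
ALNSTWZ@4: {A} ∪ {T} = {A,T} (union, +1)
AT@5: {G} ∪ {C} = {C,G} (union, +1)
LN@5: {C} ∪ {A} = {A,C} (union, +1)
SW@5: {A} ∪ {C} = {A,C} (union, +1)
LNSW@5: {A,C} ∩ {A,C} = {A,C} (intersection, +0)
ALNSTW@5: {C,G} ∩ {A,C} = {C} (intersection, +0)
ALNSTWZ@5: {C} ∪ {T} = {C,T} (union, +1)
AT@6: {A} ∪ {T} = {A,T} (union, +1)
LN@6: {T} ∪ {G} = {G,T} (union, +1)
SW@6: {T} ∩ {T} = {T} (intersection, +0)
LNSW@6: {G,T} ∩ {T} = {T} (intersection, +0)
ALNSTW@6: {A,T} ∩ {T} = {T} (intersection, +0)
ALNSTWZ@6: {T} ∪ {A} = {A,T} (union, +1)
AT@7: {G} ∩ {G} = {G} (intersection, +0)
LN@7: {A} ∩ {A} = {A} (intersection, +0)
SW@7: {T} ∪ {A} = {A,T} (union, +1)
LNSW@7: {A} ∩ {A,T} = {A} (intersection, +0)
ALNSTW@7: {G} ∪ {A} = {A,G} (union, +1)
ALNSTWZ@7: {A,G} ∩ {A} = {A} (intersection, +0)
per-site changes: [4, 5, 4, 3, 3, 4, 3, 2]; total = 28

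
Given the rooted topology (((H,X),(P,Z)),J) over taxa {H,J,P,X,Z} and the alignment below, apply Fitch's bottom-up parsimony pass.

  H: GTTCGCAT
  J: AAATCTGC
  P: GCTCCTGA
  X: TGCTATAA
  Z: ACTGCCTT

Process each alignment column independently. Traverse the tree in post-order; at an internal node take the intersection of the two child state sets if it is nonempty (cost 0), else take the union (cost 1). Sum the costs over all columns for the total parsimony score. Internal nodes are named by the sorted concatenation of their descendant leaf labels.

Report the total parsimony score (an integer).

HX@0: {G} ∪ {T} = {G,T} (union, +1)
PZ@0: {G} ∪ {A} = {A,G} (union, +1)
HPXZ@0: {G,T} ∩ {A,G} = {G} (intersection, +0)
HJPXZ@0: {G} ∪ {A} = {A,G} (union, +1)
HX@1: {T} ∪ {G} = {G,T} (union, +1)
PZ@1: {C} ∩ {C} = {C} (intersection, +0)
HPXZ@1: {G,T} ∪ {C} = {C,G,T} (union, +1)
HJPXZ@1: {C,G,T} ∪ {A} = {A,C,G,T} (union, +1)
HX@2: {T} ∪ {C} = {C,T} (union, +1)
PZ@2: {T} ∩ {T} = {T} (intersection, +0)
HPXZ@2: {C,T} ∩ {T} = {T} (intersection, +0)
HJPXZ@2: {T} ∪ {A} = {A,T} (union, +1)
HX@3: {C} ∪ {T} = {C,T} (union, +1)
PZ@3: {C} ∪ {G} = {C,G} (union, +1)
HPXZ@3: {C,T} ∩ {C,G} = {C} (intersection, +0)
HJPXZ@3: {C} ∪ {T} = {C,T} (union, +1)
HX@4: {G} ∪ {A} = {A,G} (union, +1)
PZ@4: {C} ∩ {C} = {C} (intersection, +0)
HPXZ@4: {A,G} ∪ {C} = {A,C,G} (union, +1)
HJPXZ@4: {A,C,G} ∩ {C} = {C} (intersection, +0)
HX@5: {C} ∪ {T} = {C,T} (union, +1)
PZ@5: {T} ∪ {C} = {C,T} (union, +1)
HPXZ@5: {C,T} ∩ {C,T} = {C,T} (intersection, +0)
HJPXZ@5: {C,T} ∩ {T} = {T} (intersection, +0)
HX@6: {A} ∩ {A} = {A} (intersection, +0)
PZ@6: {G} ∪ {T} = {G,T} (union, +1)
HPXZ@6: {A} ∪ {G,T} = {A,G,T} (union, +1)
HJPXZ@6: {A,G,T} ∩ {G} = {G} (intersection, +0)
HX@7: {T} ∪ {A} = {A,T} (union, +1)
PZ@7: {A} ∪ {T} = {A,T} (union, +1)
HPXZ@7: {A,T} ∩ {A,T} = {A,T} (intersection, +0)
HJPXZ@7: {A,T} ∪ {C} = {A,C,T} (union, +1)
per-site changes: [3, 3, 2, 3, 2, 2, 2, 3]; total = 20

20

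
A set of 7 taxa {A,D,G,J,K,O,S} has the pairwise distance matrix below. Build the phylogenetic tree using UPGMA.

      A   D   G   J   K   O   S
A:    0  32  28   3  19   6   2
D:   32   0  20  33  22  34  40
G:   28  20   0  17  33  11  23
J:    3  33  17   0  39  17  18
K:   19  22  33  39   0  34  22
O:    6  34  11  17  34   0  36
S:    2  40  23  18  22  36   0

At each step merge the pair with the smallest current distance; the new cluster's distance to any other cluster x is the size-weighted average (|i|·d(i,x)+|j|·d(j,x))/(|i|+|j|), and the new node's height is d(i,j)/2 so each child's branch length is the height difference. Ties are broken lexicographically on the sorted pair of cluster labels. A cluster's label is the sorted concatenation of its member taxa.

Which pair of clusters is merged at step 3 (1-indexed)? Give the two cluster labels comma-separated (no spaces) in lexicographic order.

step 1: merge (A,S) at d=2; branch lengths A→1, S→1; new cluster AS
  updated: d(AS,D)=36, d(AS,G)=51/2, d(AS,J)=21/2, d(AS,K)=41/2, d(AS,O)=21
step 2: merge (AS,J) at d=21/2; branch lengths AS→17/4, J→21/4; new cluster AJS
  updated: d(AJS,D)=35, d(AJS,G)=68/3, d(AJS,K)=80/3, d(AJS,O)=59/3
step 3: merge (G,O) at d=11; branch lengths G→11/2, O→11/2; new cluster GO
  updated: d(AJS,GO)=127/6, d(D,GO)=27, d(GO,K)=67/2
step 4: merge (AJS,GO) at d=127/6; branch lengths AJS→16/3, GO→61/12; new cluster AGJOS
  updated: d(AGJOS,D)=159/5, d(AGJOS,K)=147/5
step 5: merge (D,K) at d=22; branch lengths D→11, K→11; new cluster DK
  updated: d(AGJOS,DK)=153/5
step 6: merge (AGJOS,DK) at d=153/5; branch lengths AGJOS→283/60, DK→43/10; new cluster ADGJKOS
final tree: ((((A:1,S:1):17/4,J:21/4):16/3,(G:11/2,O:11/2):61/12):283/60,(D:11,K:11):43/10)
total length: 959/15

G,O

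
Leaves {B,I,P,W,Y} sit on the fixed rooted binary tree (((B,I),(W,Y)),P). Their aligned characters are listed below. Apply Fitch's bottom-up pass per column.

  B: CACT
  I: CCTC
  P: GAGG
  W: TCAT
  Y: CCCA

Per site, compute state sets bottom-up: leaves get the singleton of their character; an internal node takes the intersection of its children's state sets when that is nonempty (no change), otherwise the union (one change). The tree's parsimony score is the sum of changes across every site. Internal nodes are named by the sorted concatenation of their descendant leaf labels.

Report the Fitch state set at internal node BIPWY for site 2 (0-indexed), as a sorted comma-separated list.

C,G

BI@0: {C} ∩ {C} = {C} (intersection, +0)
WY@0: {T} ∪ {C} = {C,T} (union, +1)
BIWY@0: {C} ∩ {C,T} = {C} (intersection, +0)
BIPWY@0: {C} ∪ {G} = {C,G} (union, +1)
BI@1: {A} ∪ {C} = {A,C} (union, +1)
WY@1: {C} ∩ {C} = {C} (intersection, +0)
BIWY@1: {A,C} ∩ {C} = {C} (intersection, +0)
BIPWY@1: {C} ∪ {A} = {A,C} (union, +1)
BI@2: {C} ∪ {T} = {C,T} (union, +1)
WY@2: {A} ∪ {C} = {A,C} (union, +1)
BIWY@2: {C,T} ∩ {A,C} = {C} (intersection, +0)
BIPWY@2: {C} ∪ {G} = {C,G} (union, +1)
BI@3: {T} ∪ {C} = {C,T} (union, +1)
WY@3: {T} ∪ {A} = {A,T} (union, +1)
BIWY@3: {C,T} ∩ {A,T} = {T} (intersection, +0)
BIPWY@3: {T} ∪ {G} = {G,T} (union, +1)
per-site changes: [2, 2, 3, 3]; total = 10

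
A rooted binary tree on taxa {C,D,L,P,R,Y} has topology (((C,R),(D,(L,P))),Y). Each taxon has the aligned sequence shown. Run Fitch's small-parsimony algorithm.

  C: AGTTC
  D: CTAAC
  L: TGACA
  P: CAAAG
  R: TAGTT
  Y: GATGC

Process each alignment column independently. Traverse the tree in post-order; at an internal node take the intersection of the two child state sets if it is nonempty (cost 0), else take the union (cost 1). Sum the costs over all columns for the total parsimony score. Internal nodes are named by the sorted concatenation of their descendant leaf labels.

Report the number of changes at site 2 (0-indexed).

2

[col 0] CR: children C:{A}, R:{T} ∪→ {A,T}; cost 1
[col 0] LP: children L:{T}, P:{C} ∪→ {C,T}; cost 1
[col 0] DLP: children D:{C}, LP:{C,T} ∩→ {C}; cost 0
[col 0] CDLPR: children CR:{A,T}, DLP:{C} ∪→ {A,C,T}; cost 1
[col 0] CDLPRY: children CDLPR:{A,C,T}, Y:{G} ∪→ {A,C,G,T}; cost 1
[col 1] CR: children C:{G}, R:{A} ∪→ {A,G}; cost 1
[col 1] LP: children L:{G}, P:{A} ∪→ {A,G}; cost 1
[col 1] DLP: children D:{T}, LP:{A,G} ∪→ {A,G,T}; cost 1
[col 1] CDLPR: children CR:{A,G}, DLP:{A,G,T} ∩→ {A,G}; cost 0
[col 1] CDLPRY: children CDLPR:{A,G}, Y:{A} ∩→ {A}; cost 0
[col 2] CR: children C:{T}, R:{G} ∪→ {G,T}; cost 1
[col 2] LP: children L:{A}, P:{A} ∩→ {A}; cost 0
[col 2] DLP: children D:{A}, LP:{A} ∩→ {A}; cost 0
[col 2] CDLPR: children CR:{G,T}, DLP:{A} ∪→ {A,G,T}; cost 1
[col 2] CDLPRY: children CDLPR:{A,G,T}, Y:{T} ∩→ {T}; cost 0
[col 3] CR: children C:{T}, R:{T} ∩→ {T}; cost 0
[col 3] LP: children L:{C}, P:{A} ∪→ {A,C}; cost 1
[col 3] DLP: children D:{A}, LP:{A,C} ∩→ {A}; cost 0
[col 3] CDLPR: children CR:{T}, DLP:{A} ∪→ {A,T}; cost 1
[col 3] CDLPRY: children CDLPR:{A,T}, Y:{G} ∪→ {A,G,T}; cost 1
[col 4] CR: children C:{C}, R:{T} ∪→ {C,T}; cost 1
[col 4] LP: children L:{A}, P:{G} ∪→ {A,G}; cost 1
[col 4] DLP: children D:{C}, LP:{A,G} ∪→ {A,C,G}; cost 1
[col 4] CDLPR: children CR:{C,T}, DLP:{A,C,G} ∩→ {C}; cost 0
[col 4] CDLPRY: children CDLPR:{C}, Y:{C} ∩→ {C}; cost 0
per-site changes: [4, 3, 2, 3, 3]; total = 15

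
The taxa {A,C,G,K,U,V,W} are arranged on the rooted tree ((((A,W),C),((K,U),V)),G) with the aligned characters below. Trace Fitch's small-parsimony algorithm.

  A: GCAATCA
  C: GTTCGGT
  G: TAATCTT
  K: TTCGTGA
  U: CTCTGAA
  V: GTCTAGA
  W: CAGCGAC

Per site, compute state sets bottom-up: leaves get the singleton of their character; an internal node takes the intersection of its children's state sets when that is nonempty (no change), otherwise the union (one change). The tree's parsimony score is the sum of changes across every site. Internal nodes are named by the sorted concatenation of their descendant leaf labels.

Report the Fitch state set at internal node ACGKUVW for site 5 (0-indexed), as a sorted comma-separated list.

AW@0: {G} ∪ {C} = {C,G} (union, +1)
ACW@0: {C,G} ∩ {G} = {G} (intersection, +0)
KU@0: {T} ∪ {C} = {C,T} (union, +1)
KUV@0: {C,T} ∪ {G} = {C,G,T} (union, +1)
ACKUVW@0: {G} ∩ {C,G,T} = {G} (intersection, +0)
ACGKUVW@0: {G} ∪ {T} = {G,T} (union, +1)
AW@1: {C} ∪ {A} = {A,C} (union, +1)
ACW@1: {A,C} ∪ {T} = {A,C,T} (union, +1)
KU@1: {T} ∩ {T} = {T} (intersection, +0)
KUV@1: {T} ∩ {T} = {T} (intersection, +0)
ACKUVW@1: {A,C,T} ∩ {T} = {T} (intersection, +0)
ACGKUVW@1: {T} ∪ {A} = {A,T} (union, +1)
AW@2: {A} ∪ {G} = {A,G} (union, +1)
ACW@2: {A,G} ∪ {T} = {A,G,T} (union, +1)
KU@2: {C} ∩ {C} = {C} (intersection, +0)
KUV@2: {C} ∩ {C} = {C} (intersection, +0)
ACKUVW@2: {A,G,T} ∪ {C} = {A,C,G,T} (union, +1)
ACGKUVW@2: {A,C,G,T} ∩ {A} = {A} (intersection, +0)
AW@3: {A} ∪ {C} = {A,C} (union, +1)
ACW@3: {A,C} ∩ {C} = {C} (intersection, +0)
KU@3: {G} ∪ {T} = {G,T} (union, +1)
KUV@3: {G,T} ∩ {T} = {T} (intersection, +0)
ACKUVW@3: {C} ∪ {T} = {C,T} (union, +1)
ACGKUVW@3: {C,T} ∩ {T} = {T} (intersection, +0)
AW@4: {T} ∪ {G} = {G,T} (union, +1)
ACW@4: {G,T} ∩ {G} = {G} (intersection, +0)
KU@4: {T} ∪ {G} = {G,T} (union, +1)
KUV@4: {G,T} ∪ {A} = {A,G,T} (union, +1)
ACKUVW@4: {G} ∩ {A,G,T} = {G} (intersection, +0)
ACGKUVW@4: {G} ∪ {C} = {C,G} (union, +1)
AW@5: {C} ∪ {A} = {A,C} (union, +1)
ACW@5: {A,C} ∪ {G} = {A,C,G} (union, +1)
KU@5: {G} ∪ {A} = {A,G} (union, +1)
KUV@5: {A,G} ∩ {G} = {G} (intersection, +0)
ACKUVW@5: {A,C,G} ∩ {G} = {G} (intersection, +0)
ACGKUVW@5: {G} ∪ {T} = {G,T} (union, +1)
AW@6: {A} ∪ {C} = {A,C} (union, +1)
ACW@6: {A,C} ∪ {T} = {A,C,T} (union, +1)
KU@6: {A} ∩ {A} = {A} (intersection, +0)
KUV@6: {A} ∩ {A} = {A} (intersection, +0)
ACKUVW@6: {A,C,T} ∩ {A} = {A} (intersection, +0)
ACGKUVW@6: {A} ∪ {T} = {A,T} (union, +1)
per-site changes: [4, 3, 3, 3, 4, 4, 3]; total = 24

G,T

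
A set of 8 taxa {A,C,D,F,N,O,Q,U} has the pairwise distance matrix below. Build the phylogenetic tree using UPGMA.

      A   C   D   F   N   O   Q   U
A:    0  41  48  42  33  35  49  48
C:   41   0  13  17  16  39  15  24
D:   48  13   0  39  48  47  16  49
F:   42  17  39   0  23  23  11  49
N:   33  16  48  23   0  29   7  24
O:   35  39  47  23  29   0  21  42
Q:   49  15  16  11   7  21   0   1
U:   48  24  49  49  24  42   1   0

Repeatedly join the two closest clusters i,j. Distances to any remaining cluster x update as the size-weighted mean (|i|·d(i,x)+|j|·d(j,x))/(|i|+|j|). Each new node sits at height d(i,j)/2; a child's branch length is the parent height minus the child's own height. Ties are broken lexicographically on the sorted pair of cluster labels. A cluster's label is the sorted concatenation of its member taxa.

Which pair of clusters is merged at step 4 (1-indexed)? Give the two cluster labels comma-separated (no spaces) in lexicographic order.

iteration 1: select Q,U (d=1); attach at lengths (1/2, 1/2); label the merged cluster QU
  updated: d(A,QU)=97/2, d(C,QU)=39/2, d(D,QU)=65/2, d(F,QU)=30, d(N,QU)=31/2, d(O,QU)=63/2
iteration 2: select C,D (d=13); attach at lengths (13/2, 13/2); label the merged cluster CD
  updated: d(A,CD)=89/2, d(CD,F)=28, d(CD,N)=32, d(CD,O)=43, d(CD,QU)=26
iteration 3: select N,QU (d=31/2); attach at lengths (31/4, 29/4); label the merged cluster NQU
  updated: d(A,NQU)=130/3, d(CD,NQU)=28, d(F,NQU)=83/3, d(NQU,O)=92/3
iteration 4: select F,O (d=23); attach at lengths (23/2, 23/2); label the merged cluster FO
  updated: d(A,FO)=77/2, d(CD,FO)=71/2, d(FO,NQU)=175/6
iteration 5: select CD,NQU (d=28); attach at lengths (15/2, 25/4); label the merged cluster CDNQU
  updated: d(A,CDNQU)=219/5, d(CDNQU,FO)=317/10
iteration 6: select CDNQU,FO (d=317/10); attach at lengths (37/20, 87/20); label the merged cluster CDFNOQU
  updated: d(A,CDFNOQU)=296/7
iteration 7: select A,CDFNOQU (d=296/7); attach at lengths (148/7, 741/140); label the merged cluster ACDFNOQU
final tree: (A:148/7,(((C:13/2,D:13/2):15/2,(N:31/4,(Q:1/2,U:1/2):29/4):25/4):37/20,(F:23/2,O:23/2):87/20):741/140)
total length: 6887/70

F,O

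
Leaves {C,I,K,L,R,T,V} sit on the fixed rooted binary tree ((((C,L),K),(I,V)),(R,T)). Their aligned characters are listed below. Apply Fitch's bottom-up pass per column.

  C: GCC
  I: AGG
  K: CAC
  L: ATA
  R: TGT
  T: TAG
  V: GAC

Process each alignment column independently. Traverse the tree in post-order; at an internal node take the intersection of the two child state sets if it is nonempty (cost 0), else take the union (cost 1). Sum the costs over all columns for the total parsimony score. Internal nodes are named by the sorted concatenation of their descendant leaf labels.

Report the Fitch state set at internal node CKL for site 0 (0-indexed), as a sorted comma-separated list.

A,C,G

[col 0] CL: children C:{G}, L:{A} ∪→ {A,G}; cost 1
[col 0] CKL: children CL:{A,G}, K:{C} ∪→ {A,C,G}; cost 1
[col 0] IV: children I:{A}, V:{G} ∪→ {A,G}; cost 1
[col 0] CIKLV: children CKL:{A,C,G}, IV:{A,G} ∩→ {A,G}; cost 0
[col 0] RT: children R:{T}, T:{T} ∩→ {T}; cost 0
[col 0] CIKLRTV: children CIKLV:{A,G}, RT:{T} ∪→ {A,G,T}; cost 1
[col 1] CL: children C:{C}, L:{T} ∪→ {C,T}; cost 1
[col 1] CKL: children CL:{C,T}, K:{A} ∪→ {A,C,T}; cost 1
[col 1] IV: children I:{G}, V:{A} ∪→ {A,G}; cost 1
[col 1] CIKLV: children CKL:{A,C,T}, IV:{A,G} ∩→ {A}; cost 0
[col 1] RT: children R:{G}, T:{A} ∪→ {A,G}; cost 1
[col 1] CIKLRTV: children CIKLV:{A}, RT:{A,G} ∩→ {A}; cost 0
[col 2] CL: children C:{C}, L:{A} ∪→ {A,C}; cost 1
[col 2] CKL: children CL:{A,C}, K:{C} ∩→ {C}; cost 0
[col 2] IV: children I:{G}, V:{C} ∪→ {C,G}; cost 1
[col 2] CIKLV: children CKL:{C}, IV:{C,G} ∩→ {C}; cost 0
[col 2] RT: children R:{T}, T:{G} ∪→ {G,T}; cost 1
[col 2] CIKLRTV: children CIKLV:{C}, RT:{G,T} ∪→ {C,G,T}; cost 1
per-site changes: [4, 4, 4]; total = 12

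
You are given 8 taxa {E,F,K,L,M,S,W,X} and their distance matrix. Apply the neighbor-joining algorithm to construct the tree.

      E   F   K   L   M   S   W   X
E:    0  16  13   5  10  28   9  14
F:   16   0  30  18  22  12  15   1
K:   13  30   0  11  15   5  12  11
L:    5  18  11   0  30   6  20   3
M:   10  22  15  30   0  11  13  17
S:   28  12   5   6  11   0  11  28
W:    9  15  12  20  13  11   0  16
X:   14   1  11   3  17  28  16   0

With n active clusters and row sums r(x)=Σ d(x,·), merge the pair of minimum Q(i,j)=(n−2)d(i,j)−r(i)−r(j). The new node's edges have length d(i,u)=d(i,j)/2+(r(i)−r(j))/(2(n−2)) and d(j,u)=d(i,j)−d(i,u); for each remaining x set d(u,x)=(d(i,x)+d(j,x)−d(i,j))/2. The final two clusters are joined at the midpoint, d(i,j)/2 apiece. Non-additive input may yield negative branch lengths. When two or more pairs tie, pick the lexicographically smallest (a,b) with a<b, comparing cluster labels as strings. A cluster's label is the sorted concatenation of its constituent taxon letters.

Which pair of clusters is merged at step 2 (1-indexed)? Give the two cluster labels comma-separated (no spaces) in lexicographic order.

E,L

1. join F+X (d=1, Q=-198) ⇒ FX; edges |F|=5/2, |X|=-3/2
  updated: d(E,FX)=29/2, d(FX,K)=20, d(FX,L)=10, d(FX,M)=19, d(FX,S)=39/2, d(FX,W)=15
2. join E+L (d=5, Q=-273/2) ⇒ EL; edges |E|=9/4, |L|=11/4
  updated: d(EL,FX)=39/4, d(EL,K)=19/2, d(EL,M)=35/2, d(EL,S)=29/2, d(EL,W)=12
3. join EL+FX (d=39/4, Q=-215/2) ⇒ EFLX; edges |EL|=19/8, |FX|=59/8
  updated: d(EFLX,K)=79/8, d(EFLX,M)=107/8, d(EFLX,S)=97/8, d(EFLX,W)=69/8
4. join K+S (d=5, Q=-66) ⇒ KS; edges |K|=71/24, |S|=49/24
  updated: d(EFLX,KS)=17/2, d(KS,M)=21/2, d(KS,W)=9
5. join EFLX+W (d=69/8, Q=-351/8) ⇒ EFLWX; edges |EFLX|=137/32, |W|=139/32
  updated: d(EFLWX,KS)=71/16, d(EFLWX,M)=71/8
6. join EFLWX+KS (d=71/16, Q=-381/16) ⇒ EFKLSWX; edges |EFLWX|=45/32, |KS|=97/32
  updated: d(EFKLSWX,M)=239/32
7. join EFKLSWX+M (d=239/32) ⇒ EFKLMSWX; edges |EFKLSWX|=239/64, |M|=239/64
final tree: (((((E:9/4,L:11/4):19/8,(F:5/2,X:-3/2):59/8):137/32,W:139/32):45/32,(K:71/24,S:49/24):97/32):239/64,M:239/64)
total length: 1321/32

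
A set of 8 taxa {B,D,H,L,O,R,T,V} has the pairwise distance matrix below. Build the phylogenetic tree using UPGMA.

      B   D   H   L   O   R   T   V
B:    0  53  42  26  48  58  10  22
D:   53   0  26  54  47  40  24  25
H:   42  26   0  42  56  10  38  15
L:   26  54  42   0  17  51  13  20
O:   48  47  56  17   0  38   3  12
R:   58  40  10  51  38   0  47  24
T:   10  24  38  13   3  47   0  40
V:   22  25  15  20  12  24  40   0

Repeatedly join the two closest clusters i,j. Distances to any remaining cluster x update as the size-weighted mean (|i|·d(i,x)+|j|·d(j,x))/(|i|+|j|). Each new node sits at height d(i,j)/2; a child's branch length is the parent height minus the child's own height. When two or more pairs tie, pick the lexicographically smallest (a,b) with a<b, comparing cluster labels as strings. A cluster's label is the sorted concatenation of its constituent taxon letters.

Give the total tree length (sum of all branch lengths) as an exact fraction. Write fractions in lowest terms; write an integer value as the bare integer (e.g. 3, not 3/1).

step 1: merge (O,T) at d=3; branch lengths O→3/2, T→3/2; new cluster OT
  updated: d(B,OT)=29, d(D,OT)=71/2, d(H,OT)=47, d(L,OT)=15, d(OT,R)=85/2, d(OT,V)=26
step 2: merge (H,R) at d=10; branch lengths H→5, R→5; new cluster HR
  updated: d(B,HR)=50, d(D,HR)=33, d(HR,L)=93/2, d(HR,OT)=179/4, d(HR,V)=39/2
step 3: merge (L,OT) at d=15; branch lengths L→15/2, OT→6; new cluster LOT
  updated: d(B,LOT)=28, d(D,LOT)=125/3, d(HR,LOT)=136/3, d(LOT,V)=24
step 4: merge (HR,V) at d=39/2; branch lengths HR→19/4, V→39/4; new cluster HRV
  updated: d(B,HRV)=122/3, d(D,HRV)=91/3, d(HRV,LOT)=344/9
step 5: merge (B,LOT) at d=28; branch lengths B→14, LOT→13/2; new cluster BLOT
  updated: d(BLOT,D)=89/2, d(BLOT,HRV)=233/6
step 6: merge (D,HRV) at d=91/3; branch lengths D→91/6, HRV→65/12; new cluster DHRV
  updated: d(BLOT,DHRV)=161/4
step 7: merge (BLOT,DHRV) at d=161/4; branch lengths BLOT→49/8, DHRV→119/24; new cluster BDHLORTV
final tree: ((B:14,(L:15/2,(O:3/2,T:3/2):6):13/2):49/8,(D:91/6,((H:5,R:5):19/4,V:39/4):65/12):119/24)
total length: 559/6

559/6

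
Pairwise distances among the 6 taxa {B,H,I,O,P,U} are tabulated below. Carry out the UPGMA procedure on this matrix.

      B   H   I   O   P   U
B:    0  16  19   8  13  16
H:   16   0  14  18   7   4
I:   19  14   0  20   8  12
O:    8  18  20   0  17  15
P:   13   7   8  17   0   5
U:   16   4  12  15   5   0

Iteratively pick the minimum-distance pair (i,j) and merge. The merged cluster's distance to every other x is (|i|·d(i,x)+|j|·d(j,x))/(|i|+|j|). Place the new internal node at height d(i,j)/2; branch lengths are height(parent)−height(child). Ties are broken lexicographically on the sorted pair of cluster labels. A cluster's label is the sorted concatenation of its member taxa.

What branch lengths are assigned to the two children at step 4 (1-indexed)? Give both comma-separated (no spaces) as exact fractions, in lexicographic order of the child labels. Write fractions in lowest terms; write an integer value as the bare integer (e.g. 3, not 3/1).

8/3,17/3

1. join H+U (d=4) ⇒ HU; edges |H|=2, |U|=2
  updated: d(B,HU)=16, d(HU,I)=13, d(HU,O)=33/2, d(HU,P)=6
2. join HU+P (d=6) ⇒ HPU; edges |HU|=1, |P|=3
  updated: d(B,HPU)=15, d(HPU,I)=34/3, d(HPU,O)=50/3
3. join B+O (d=8) ⇒ BO; edges |B|=4, |O|=4
  updated: d(BO,HPU)=95/6, d(BO,I)=39/2
4. join HPU+I (d=34/3) ⇒ HIPU; edges |HPU|=8/3, |I|=17/3
  updated: d(BO,HIPU)=67/4
5. join BO+HIPU (d=67/4) ⇒ BHIOPU; edges |BO|=35/8, |HIPU|=65/24
final tree: ((B:4,O:4):35/8,(((H:2,U:2):1,P:3):8/3,I:17/3):65/24)
total length: 377/12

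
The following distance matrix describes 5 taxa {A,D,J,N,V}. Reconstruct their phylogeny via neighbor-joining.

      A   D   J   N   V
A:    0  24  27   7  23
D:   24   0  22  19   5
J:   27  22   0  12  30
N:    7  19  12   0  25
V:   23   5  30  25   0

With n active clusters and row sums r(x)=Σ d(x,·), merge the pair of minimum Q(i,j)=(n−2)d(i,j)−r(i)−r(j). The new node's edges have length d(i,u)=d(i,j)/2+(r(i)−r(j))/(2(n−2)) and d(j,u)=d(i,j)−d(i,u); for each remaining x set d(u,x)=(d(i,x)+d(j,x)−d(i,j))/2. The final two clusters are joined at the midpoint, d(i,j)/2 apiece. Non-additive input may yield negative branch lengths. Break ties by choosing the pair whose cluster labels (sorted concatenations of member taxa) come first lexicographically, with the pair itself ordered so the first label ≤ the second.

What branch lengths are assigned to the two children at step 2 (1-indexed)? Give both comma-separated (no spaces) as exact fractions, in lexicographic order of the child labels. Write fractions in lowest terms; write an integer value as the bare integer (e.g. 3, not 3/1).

61/8,-5/8

iteration 1: select D,V (d=5, Q=-138); attach at lengths (1/3, 14/3); label the merged cluster DV
  updated: d(A,DV)=21, d(DV,J)=47/2, d(DV,N)=39/2
iteration 2: select A,N (d=7, Q=-159/2); attach at lengths (61/8, -5/8); label the merged cluster AN
  updated: d(AN,DV)=67/4, d(AN,J)=16
iteration 3: select AN,DV (d=67/4, Q=-225/4); attach at lengths (37/8, 97/8); label the merged cluster ADNV
  updated: d(ADNV,J)=91/8
iteration 4: select ADNV,J (d=91/8); attach at lengths (91/16, 91/16); label the merged cluster ADJNV
final tree: (((A:61/8,N:-5/8):37/8,(D:1/3,V:14/3):97/8):91/16,J:91/16)
total length: 321/8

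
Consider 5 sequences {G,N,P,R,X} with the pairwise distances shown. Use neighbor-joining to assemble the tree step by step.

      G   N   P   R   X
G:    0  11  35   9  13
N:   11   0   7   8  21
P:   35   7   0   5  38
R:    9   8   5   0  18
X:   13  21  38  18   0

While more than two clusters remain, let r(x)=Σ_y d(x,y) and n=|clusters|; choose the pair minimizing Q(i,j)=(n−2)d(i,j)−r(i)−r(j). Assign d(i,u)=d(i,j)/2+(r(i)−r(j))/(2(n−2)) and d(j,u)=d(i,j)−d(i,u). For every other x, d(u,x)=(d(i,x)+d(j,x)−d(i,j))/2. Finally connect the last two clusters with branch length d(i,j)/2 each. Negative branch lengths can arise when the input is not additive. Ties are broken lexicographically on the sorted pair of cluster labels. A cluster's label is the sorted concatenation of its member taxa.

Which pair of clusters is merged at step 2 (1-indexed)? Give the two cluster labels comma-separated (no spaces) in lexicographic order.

GX,R

step 1: merge (G,X) at d=13, Q=-119; branch lengths G→17/6, X→61/6; new cluster GX
  updated: d(GX,N)=19/2, d(GX,P)=30, d(GX,R)=7
step 2: merge (GX,R) at d=7, Q=-105/2; branch lengths GX→81/8, R→-25/8; new cluster GRX
  updated: d(GRX,N)=21/4, d(GRX,P)=14
step 3: merge (GRX,N) at d=21/4, Q=-105/4; branch lengths GRX→49/8, N→-7/8; new cluster GNRX
  updated: d(GNRX,P)=63/8
step 4: merge (GNRX,P) at d=63/8; branch lengths GNRX→63/16, P→63/16; new cluster GNPRX
final tree: ((((G:17/6,X:61/6):81/8,R:-25/8):49/8,N:-7/8):63/16,P:63/16)
total length: 265/8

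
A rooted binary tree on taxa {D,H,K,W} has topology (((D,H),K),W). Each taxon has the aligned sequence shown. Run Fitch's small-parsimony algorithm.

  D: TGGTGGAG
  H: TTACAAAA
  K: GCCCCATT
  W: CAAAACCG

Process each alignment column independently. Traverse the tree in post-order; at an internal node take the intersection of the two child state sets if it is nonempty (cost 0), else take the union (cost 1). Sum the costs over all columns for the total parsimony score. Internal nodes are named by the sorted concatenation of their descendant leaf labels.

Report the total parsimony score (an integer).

17

site 0, node DH: D={T} ∩ H={T} → {T} (+0)
site 0, node DHK: DH={T} ∪ K={G} → {G,T} (+1)
site 0, node DHKW: DHK={G,T} ∪ W={C} → {C,G,T} (+1)
site 1, node DH: D={G} ∪ H={T} → {G,T} (+1)
site 1, node DHK: DH={G,T} ∪ K={C} → {C,G,T} (+1)
site 1, node DHKW: DHK={C,G,T} ∪ W={A} → {A,C,G,T} (+1)
site 2, node DH: D={G} ∪ H={A} → {A,G} (+1)
site 2, node DHK: DH={A,G} ∪ K={C} → {A,C,G} (+1)
site 2, node DHKW: DHK={A,C,G} ∩ W={A} → {A} (+0)
site 3, node DH: D={T} ∪ H={C} → {C,T} (+1)
site 3, node DHK: DH={C,T} ∩ K={C} → {C} (+0)
site 3, node DHKW: DHK={C} ∪ W={A} → {A,C} (+1)
site 4, node DH: D={G} ∪ H={A} → {A,G} (+1)
site 4, node DHK: DH={A,G} ∪ K={C} → {A,C,G} (+1)
site 4, node DHKW: DHK={A,C,G} ∩ W={A} → {A} (+0)
site 5, node DH: D={G} ∪ H={A} → {A,G} (+1)
site 5, node DHK: DH={A,G} ∩ K={A} → {A} (+0)
site 5, node DHKW: DHK={A} ∪ W={C} → {A,C} (+1)
site 6, node DH: D={A} ∩ H={A} → {A} (+0)
site 6, node DHK: DH={A} ∪ K={T} → {A,T} (+1)
site 6, node DHKW: DHK={A,T} ∪ W={C} → {A,C,T} (+1)
site 7, node DH: D={G} ∪ H={A} → {A,G} (+1)
site 7, node DHK: DH={A,G} ∪ K={T} → {A,G,T} (+1)
site 7, node DHKW: DHK={A,G,T} ∩ W={G} → {G} (+0)
per-site changes: [2, 3, 2, 2, 2, 2, 2, 2]; total = 17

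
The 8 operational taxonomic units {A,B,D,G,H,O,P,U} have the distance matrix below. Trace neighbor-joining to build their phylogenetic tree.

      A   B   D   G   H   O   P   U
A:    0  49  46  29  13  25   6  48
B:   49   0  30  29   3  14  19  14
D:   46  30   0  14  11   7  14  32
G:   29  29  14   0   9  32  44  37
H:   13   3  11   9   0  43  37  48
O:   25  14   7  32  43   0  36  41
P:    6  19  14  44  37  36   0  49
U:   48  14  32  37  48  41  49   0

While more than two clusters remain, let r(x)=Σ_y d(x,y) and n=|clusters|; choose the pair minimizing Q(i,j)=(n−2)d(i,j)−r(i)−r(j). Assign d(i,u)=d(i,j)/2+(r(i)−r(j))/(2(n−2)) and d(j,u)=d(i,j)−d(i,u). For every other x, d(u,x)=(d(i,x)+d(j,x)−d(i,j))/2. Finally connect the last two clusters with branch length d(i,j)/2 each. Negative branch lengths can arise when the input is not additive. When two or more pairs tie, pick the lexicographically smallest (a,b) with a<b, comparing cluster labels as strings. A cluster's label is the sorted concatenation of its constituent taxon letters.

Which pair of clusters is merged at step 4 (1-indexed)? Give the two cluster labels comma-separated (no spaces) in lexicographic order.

iteration 1: select A,P (d=6, Q=-385); attach at lengths (47/12, 25/12); label the merged cluster AP
  updated: d(AP,B)=31, d(AP,D)=27, d(AP,G)=67/2, d(AP,H)=22, d(AP,O)=55/2, d(AP,U)=91/2
iteration 2: select B,U (d=14, Q=-537/2); attach at lengths (-53/20, 333/20); label the merged cluster BU
  updated: d(AP,BU)=125/4, d(BU,D)=24, d(BU,G)=26, d(BU,H)=37/2, d(BU,O)=41/2
iteration 3: select D,O (d=7, Q=-185); attach at lengths (-19/8, 75/8); label the merged cluster DO
  updated: d(AP,DO)=95/4, d(BU,DO)=75/4, d(DO,G)=39/2, d(DO,H)=47/2
iteration 4: select G,H (d=9, Q=-134); attach at lengths (7, 2); label the merged cluster GH
  updated: d(AP,GH)=93/4, d(BU,GH)=71/4, d(DO,GH)=17
iteration 5: select AP,DO (d=95/4, Q=-361/4); attach at lengths (265/16, 115/16); label the merged cluster ADOP
  updated: d(ADOP,BU)=105/8, d(ADOP,GH)=33/4
iteration 6: select ADOP,BU (d=105/8, Q=-313/8); attach at lengths (29/16, 181/16); label the merged cluster ABDOPU
  updated: d(ABDOPU,GH)=103/16
iteration 7: select ABDOPU,GH (d=103/16); attach at lengths (103/32, 103/32); label the merged cluster ABDGHOPU
final tree: ((((A:47/12,P:25/12):265/16,(D:-19/8,O:75/8):115/16):29/16,(B:-53/20,U:333/20):181/16):103/32,(G:7,H:2):103/32)
total length: 1269/16

G,H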